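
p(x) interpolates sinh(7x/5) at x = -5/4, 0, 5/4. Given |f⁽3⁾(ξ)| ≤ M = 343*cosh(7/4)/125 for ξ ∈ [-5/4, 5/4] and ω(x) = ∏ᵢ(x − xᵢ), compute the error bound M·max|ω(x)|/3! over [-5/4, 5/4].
343*sqrt(3)*cosh(7/4)/1728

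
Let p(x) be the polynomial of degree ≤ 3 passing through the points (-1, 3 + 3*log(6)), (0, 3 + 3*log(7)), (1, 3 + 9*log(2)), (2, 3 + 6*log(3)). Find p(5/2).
3 + log(182284263*2**(3/8)*3**(3/16)*7**(15/16)/2097152)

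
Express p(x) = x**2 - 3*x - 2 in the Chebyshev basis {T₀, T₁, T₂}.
(-3/2)T₀ + (-3)T₁ + (1/2)T₂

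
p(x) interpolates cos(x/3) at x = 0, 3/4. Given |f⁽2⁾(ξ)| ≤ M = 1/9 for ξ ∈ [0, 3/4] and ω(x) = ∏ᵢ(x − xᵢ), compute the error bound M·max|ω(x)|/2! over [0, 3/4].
1/128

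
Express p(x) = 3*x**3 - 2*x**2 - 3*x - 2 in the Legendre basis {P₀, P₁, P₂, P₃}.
(-8/3)P₀ + (-6/5)P₁ + (-4/3)P₂ + (6/5)P₃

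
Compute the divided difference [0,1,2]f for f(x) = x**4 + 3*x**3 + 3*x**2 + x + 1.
19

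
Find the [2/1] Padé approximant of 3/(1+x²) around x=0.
3 - 3*x**2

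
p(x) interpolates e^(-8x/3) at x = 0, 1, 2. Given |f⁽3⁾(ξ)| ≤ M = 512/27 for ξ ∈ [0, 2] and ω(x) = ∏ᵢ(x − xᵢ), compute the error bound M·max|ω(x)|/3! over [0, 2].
512*sqrt(3)/729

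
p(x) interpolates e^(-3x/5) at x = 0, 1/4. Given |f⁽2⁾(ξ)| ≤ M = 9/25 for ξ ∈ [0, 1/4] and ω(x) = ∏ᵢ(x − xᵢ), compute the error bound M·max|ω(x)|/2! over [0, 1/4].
9/3200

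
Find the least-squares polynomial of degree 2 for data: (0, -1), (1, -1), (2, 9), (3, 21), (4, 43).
-43/35 + (-15/7)x + (23/7)x²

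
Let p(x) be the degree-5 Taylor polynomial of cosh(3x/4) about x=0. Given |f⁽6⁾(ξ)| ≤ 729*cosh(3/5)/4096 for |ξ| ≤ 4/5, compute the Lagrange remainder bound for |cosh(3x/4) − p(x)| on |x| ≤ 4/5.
81*cosh(3/5)/1250000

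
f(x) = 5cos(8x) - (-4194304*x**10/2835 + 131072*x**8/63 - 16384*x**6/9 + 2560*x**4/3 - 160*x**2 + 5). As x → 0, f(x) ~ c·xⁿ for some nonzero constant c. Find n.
12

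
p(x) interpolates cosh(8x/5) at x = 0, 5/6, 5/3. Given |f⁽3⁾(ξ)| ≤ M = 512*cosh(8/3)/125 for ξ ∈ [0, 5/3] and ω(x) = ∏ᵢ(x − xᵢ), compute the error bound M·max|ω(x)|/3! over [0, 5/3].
64*sqrt(3)*cosh(8/3)/729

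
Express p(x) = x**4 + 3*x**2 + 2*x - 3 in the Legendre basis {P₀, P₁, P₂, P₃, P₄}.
(-9/5)P₀ + (2)P₁ + (18/7)P₂ + (8/35)P₄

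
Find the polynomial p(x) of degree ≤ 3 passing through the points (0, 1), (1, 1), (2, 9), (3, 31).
x**3 + x**2 - 2*x + 1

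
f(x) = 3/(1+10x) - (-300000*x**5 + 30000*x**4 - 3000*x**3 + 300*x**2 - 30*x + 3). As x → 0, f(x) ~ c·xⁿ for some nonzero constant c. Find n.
6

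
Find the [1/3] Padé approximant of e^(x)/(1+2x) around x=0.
(7*x/20 + 1)/(37*x**3/120 - 23*x**2/20 + 27*x/20 + 1)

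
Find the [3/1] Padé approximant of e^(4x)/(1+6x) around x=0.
(1552*x**3/123 + 320*x**2/41 + 168*x/41 + 1)/(250*x/41 + 1)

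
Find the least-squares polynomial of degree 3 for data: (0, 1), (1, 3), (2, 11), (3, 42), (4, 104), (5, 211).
7/6 + (293/252)x + (-83/42)x² + (73/36)x³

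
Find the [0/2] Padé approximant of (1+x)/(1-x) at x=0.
1/(2*x**2 - 2*x + 1)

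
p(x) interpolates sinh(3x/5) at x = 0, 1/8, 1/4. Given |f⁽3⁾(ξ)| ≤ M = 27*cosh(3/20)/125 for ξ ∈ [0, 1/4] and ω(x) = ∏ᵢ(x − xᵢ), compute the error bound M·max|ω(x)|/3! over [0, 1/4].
sqrt(3)*cosh(3/20)/64000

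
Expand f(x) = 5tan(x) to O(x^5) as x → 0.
5*x + 5*x**3/3 + O(x**5)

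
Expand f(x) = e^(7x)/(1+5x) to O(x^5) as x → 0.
1 + 2*x + 29*x**2/2 - 46*x**3/3 + 4241*x**4/24 + O(x**5)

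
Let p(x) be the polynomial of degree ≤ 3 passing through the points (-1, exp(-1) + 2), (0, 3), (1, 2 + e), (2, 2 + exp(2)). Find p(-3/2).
(35 + e*(-5*exp(2) - 3 + 21*e))*exp(-1)/16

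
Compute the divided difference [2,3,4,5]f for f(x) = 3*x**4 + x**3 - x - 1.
43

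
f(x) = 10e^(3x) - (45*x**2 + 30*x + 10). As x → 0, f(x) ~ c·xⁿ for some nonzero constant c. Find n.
3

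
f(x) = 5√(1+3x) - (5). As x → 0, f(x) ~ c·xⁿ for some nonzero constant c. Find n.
1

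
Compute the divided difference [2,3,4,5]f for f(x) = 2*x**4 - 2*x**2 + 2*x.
28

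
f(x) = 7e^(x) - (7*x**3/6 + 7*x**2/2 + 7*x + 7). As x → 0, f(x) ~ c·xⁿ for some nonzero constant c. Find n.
4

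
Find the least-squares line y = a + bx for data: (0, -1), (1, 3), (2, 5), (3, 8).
a = -3/5, b = 29/10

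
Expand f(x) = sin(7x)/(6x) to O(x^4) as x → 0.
7/6 - 343*x**2/36 + O(x**4)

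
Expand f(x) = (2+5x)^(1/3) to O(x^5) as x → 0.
2**(1/3) + 5*2**(1/3)*x/6 - 25*2**(1/3)*x**2/36 + 625*2**(1/3)*x**3/648 - 3125*2**(1/3)*x**4/1944 + O(x**5)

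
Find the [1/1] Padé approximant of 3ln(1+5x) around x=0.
15*x/(5*x/2 + 1)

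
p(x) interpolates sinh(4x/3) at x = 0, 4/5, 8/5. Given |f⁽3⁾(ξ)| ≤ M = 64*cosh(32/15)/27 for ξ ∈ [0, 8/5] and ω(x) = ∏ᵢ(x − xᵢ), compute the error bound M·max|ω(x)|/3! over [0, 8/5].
4096*sqrt(3)*cosh(32/15)/91125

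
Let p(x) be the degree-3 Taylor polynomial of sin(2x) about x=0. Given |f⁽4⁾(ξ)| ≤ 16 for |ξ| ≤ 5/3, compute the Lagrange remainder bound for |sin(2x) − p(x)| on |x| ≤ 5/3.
1250/243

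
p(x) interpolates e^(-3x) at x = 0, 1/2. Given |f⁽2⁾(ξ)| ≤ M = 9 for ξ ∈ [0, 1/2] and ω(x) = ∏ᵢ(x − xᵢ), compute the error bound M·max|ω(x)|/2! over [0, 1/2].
9/32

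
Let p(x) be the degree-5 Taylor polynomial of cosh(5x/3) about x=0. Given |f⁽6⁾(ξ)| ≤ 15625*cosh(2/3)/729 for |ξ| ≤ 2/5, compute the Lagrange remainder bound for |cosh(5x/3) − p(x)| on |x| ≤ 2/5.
4*cosh(2/3)/32805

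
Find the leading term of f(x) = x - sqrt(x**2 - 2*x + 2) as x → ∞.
1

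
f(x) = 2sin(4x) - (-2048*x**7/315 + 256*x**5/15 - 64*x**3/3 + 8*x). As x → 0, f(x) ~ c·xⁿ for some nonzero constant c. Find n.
9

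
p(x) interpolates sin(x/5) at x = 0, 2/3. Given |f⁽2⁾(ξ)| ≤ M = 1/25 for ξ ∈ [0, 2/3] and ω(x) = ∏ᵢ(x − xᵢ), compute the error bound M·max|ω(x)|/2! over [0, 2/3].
1/450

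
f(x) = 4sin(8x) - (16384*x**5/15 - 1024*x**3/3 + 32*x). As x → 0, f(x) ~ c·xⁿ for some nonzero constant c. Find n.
7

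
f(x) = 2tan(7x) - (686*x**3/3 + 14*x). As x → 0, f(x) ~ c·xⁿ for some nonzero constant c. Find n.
5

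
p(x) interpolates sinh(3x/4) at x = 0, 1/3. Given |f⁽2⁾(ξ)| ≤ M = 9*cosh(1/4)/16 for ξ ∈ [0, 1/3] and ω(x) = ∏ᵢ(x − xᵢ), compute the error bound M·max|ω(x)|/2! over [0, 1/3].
cosh(1/4)/128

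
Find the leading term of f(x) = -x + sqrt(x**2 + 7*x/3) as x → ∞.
7/6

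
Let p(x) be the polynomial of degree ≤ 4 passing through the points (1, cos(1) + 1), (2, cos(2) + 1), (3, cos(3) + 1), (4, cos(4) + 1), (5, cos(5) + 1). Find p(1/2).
189*cos(3)/64 + 35*cos(5)/128 - 45*cos(4)/32 + 1 + 315*cos(1)/128 - 105*cos(2)/32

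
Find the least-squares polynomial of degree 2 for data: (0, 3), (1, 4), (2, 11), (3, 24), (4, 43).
3 + (-2)x + (3)x²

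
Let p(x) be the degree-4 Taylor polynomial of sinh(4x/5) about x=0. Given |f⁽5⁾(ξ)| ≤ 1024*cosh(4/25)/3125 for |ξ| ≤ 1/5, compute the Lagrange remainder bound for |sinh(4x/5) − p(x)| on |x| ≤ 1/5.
128*cosh(4/25)/146484375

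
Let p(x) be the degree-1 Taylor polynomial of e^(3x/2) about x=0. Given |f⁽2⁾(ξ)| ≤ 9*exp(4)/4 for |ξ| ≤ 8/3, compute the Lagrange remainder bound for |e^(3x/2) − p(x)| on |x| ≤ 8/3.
8*exp(4)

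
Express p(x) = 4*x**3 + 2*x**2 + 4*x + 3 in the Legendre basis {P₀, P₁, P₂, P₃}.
(11/3)P₀ + (32/5)P₁ + (4/3)P₂ + (8/5)P₃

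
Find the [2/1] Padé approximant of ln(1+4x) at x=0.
4*x*(2*x + 3)/(3*(8*x/3 + 1))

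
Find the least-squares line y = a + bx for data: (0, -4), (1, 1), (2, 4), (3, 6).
a = -16/5, b = 33/10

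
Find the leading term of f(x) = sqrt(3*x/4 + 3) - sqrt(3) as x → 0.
sqrt(3)*x/8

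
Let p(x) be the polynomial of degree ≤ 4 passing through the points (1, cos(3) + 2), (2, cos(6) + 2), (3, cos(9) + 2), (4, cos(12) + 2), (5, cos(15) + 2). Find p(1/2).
-105*cos(6)/32 + 189*cos(9)/64 + 315*cos(3)/128 - 45*cos(12)/32 + 35*cos(15)/128 + 2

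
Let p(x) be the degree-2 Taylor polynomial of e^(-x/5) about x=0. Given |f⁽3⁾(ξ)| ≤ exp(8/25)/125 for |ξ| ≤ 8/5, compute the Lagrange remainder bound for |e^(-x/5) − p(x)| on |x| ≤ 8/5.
256*exp(8/25)/46875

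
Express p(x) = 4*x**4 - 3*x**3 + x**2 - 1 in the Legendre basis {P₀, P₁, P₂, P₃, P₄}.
(2/15)P₀ + (-9/5)P₁ + (62/21)P₂ + (-6/5)P₃ + (32/35)P₄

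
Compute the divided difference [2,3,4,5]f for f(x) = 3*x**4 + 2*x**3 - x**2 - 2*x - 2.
44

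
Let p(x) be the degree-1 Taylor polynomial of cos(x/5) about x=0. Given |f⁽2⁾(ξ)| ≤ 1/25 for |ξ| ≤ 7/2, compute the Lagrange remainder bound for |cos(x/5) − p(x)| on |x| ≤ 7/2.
49/200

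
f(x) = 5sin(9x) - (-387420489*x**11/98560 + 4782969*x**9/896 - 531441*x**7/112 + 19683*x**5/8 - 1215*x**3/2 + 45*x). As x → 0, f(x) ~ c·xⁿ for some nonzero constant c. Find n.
13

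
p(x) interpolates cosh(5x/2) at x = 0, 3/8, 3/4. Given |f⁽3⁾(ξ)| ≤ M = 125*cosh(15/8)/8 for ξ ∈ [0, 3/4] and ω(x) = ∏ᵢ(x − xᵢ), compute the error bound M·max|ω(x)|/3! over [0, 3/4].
125*sqrt(3)*cosh(15/8)/4096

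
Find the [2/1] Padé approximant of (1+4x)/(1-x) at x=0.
(4*x + 1)/(1 - x)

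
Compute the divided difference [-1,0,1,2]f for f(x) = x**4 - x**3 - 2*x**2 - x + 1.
1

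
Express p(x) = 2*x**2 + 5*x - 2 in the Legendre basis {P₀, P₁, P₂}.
(-4/3)P₀ + (5)P₁ + (4/3)P₂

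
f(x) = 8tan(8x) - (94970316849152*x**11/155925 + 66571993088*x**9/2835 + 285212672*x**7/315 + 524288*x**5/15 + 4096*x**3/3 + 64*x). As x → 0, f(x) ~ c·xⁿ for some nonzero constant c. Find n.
13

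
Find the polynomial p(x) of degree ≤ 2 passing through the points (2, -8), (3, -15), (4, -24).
-x**2 - 2*x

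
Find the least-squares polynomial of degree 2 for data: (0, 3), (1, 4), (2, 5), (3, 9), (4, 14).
111/35 + (-31/70)x + (11/14)x²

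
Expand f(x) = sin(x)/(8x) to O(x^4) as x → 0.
1/8 - x**2/48 + O(x**4)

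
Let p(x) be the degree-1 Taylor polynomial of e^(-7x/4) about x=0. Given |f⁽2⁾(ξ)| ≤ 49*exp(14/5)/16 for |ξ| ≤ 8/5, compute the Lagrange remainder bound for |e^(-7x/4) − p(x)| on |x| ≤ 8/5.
98*exp(14/5)/25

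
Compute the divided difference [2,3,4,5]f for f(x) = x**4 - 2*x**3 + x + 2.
12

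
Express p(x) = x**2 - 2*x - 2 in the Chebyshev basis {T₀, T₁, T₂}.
(-3/2)T₀ + (-2)T₁ + (1/2)T₂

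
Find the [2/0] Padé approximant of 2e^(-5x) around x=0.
25*x**2 - 10*x + 2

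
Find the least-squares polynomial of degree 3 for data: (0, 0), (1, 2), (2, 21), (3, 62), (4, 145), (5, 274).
-11/126 + (-739/756)x + (211/126)x² + (205/108)x³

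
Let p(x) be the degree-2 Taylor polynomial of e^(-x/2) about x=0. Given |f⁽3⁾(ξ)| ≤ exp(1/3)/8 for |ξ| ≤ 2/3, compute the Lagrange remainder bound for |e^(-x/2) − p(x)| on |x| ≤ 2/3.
exp(1/3)/162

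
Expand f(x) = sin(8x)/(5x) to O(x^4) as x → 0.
8/5 - 256*x**2/15 + O(x**4)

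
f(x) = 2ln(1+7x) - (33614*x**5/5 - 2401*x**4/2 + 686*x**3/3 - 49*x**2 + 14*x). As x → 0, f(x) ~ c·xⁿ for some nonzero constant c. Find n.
6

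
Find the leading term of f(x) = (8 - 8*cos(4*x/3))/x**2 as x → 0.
64/9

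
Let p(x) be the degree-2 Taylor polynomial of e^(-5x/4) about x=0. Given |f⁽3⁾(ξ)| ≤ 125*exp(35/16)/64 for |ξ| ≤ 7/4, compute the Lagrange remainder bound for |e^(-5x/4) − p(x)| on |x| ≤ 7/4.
42875*exp(35/16)/24576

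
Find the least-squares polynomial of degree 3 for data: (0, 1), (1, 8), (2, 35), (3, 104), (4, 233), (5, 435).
83/63 + (13/54)x + (641/252)x² + (319/108)x³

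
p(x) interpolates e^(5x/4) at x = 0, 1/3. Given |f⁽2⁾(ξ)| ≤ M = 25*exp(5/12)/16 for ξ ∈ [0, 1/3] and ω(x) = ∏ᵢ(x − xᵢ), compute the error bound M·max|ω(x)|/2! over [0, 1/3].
25*exp(5/12)/1152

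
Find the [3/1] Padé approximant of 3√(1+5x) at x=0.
(-375*x**3/64 + 225*x**2/16 + 135*x/8 + 3)/(25*x/8 + 1)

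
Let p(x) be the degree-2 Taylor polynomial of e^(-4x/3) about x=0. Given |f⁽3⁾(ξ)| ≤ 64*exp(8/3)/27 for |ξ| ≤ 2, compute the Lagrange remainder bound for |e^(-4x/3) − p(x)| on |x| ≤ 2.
256*exp(8/3)/81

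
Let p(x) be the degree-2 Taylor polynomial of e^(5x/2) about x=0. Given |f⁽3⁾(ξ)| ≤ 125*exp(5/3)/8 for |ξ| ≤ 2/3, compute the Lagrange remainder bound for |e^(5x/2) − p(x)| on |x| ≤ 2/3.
125*exp(5/3)/162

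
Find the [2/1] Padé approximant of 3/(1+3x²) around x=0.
3 - 9*x**2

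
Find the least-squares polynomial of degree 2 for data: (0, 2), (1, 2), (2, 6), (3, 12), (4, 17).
53/35 + (4/7)x + (6/7)x²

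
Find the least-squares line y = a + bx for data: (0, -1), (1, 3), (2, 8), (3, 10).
a = -7/10, b = 19/5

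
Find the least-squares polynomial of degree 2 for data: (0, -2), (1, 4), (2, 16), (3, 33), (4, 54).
-11/5 + (41/10)x + (5/2)x²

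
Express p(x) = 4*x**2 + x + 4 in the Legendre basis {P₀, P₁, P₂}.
(16/3)P₀ + P₁ + (8/3)P₂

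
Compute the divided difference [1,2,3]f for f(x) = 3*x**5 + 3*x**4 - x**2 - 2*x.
344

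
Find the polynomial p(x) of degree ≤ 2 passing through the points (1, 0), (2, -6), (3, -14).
-x**2 - 3*x + 4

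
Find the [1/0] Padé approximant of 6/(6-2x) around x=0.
x/3 + 1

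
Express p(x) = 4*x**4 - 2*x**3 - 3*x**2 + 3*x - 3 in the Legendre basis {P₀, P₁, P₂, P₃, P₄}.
(-16/5)P₀ + (9/5)P₁ + (2/7)P₂ + (-4/5)P₃ + (32/35)P₄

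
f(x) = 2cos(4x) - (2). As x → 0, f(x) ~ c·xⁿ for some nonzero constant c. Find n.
2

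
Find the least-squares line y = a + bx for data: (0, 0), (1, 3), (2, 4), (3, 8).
a = 0, b = 5/2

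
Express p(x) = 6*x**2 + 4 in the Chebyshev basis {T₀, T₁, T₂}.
(7)T₀ + (3)T₂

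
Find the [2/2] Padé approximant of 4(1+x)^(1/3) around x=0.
(28*x**2/27 + 14*x/3 + 4)/(5*x**2/54 + 5*x/6 + 1)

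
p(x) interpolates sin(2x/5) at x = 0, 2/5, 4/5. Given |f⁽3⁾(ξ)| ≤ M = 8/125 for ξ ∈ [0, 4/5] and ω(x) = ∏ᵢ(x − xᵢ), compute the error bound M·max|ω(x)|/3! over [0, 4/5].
64*sqrt(3)/421875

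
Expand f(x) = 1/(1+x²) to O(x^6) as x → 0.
1 - x**2 + x**4 + O(x**6)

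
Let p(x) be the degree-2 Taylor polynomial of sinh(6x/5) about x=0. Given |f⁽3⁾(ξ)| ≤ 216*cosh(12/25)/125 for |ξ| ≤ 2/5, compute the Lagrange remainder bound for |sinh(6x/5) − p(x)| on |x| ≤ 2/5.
288*cosh(12/25)/15625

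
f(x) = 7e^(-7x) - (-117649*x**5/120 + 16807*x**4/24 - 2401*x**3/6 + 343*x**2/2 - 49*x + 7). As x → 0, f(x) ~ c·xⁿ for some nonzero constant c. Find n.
6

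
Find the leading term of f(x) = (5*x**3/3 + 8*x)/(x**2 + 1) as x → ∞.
5*x/3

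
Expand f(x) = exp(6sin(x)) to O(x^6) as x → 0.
1 + 6*x + 18*x**2 + 35*x**3 + 48*x**4 + 937*x**5/20 + O(x**6)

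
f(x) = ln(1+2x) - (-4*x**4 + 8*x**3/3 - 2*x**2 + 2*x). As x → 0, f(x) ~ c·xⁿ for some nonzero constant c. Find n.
5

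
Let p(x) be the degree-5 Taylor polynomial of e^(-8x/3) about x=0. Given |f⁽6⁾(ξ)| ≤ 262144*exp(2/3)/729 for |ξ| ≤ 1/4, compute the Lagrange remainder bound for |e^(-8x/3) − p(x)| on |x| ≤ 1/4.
4*exp(2/3)/32805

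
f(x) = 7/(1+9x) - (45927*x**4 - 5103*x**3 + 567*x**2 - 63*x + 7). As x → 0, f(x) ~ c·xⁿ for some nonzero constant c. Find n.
5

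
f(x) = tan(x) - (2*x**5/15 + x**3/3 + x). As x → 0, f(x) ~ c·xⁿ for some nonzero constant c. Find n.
7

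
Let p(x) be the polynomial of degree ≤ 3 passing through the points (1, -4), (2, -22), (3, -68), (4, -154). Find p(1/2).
-7/4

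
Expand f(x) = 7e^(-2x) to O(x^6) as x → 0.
7 - 14*x + 14*x**2 - 28*x**3/3 + 14*x**4/3 - 28*x**5/15 + O(x**6)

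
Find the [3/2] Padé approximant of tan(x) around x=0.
(-x**3/15 + x)/(1 - 2*x**2/5)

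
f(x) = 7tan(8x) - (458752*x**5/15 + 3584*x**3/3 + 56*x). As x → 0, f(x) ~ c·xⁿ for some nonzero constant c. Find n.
7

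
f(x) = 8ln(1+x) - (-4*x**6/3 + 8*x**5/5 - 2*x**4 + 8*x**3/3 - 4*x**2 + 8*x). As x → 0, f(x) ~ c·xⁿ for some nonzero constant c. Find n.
7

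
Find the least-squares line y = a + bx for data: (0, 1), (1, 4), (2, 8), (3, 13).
a = 1/2, b = 4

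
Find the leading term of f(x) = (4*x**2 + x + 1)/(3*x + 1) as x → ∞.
4*x/3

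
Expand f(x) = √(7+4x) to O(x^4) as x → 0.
sqrt(7) + 2*sqrt(7)*x/7 - 2*sqrt(7)*x**2/49 + 4*sqrt(7)*x**3/343 + O(x**4)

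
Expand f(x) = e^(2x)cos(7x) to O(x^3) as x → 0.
1 + 2*x - 45*x**2/2 + O(x**3)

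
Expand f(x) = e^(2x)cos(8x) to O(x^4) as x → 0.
1 + 2*x - 30*x**2 - 188*x**3/3 + O(x**4)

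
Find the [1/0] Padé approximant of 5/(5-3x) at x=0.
3*x/5 + 1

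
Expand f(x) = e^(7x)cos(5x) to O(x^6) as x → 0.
1 + 7*x + 12*x**2 - 91*x**3/3 - 1081*x**4/6 - 11767*x**5/30 + O(x**6)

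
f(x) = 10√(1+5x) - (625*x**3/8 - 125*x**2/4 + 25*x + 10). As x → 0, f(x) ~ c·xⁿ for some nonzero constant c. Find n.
4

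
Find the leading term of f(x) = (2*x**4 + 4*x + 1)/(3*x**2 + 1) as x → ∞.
2*x**2/3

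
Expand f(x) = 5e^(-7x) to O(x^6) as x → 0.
5 - 35*x + 245*x**2/2 - 1715*x**3/6 + 12005*x**4/24 - 16807*x**5/24 + O(x**6)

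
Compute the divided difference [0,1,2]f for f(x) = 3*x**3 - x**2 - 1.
8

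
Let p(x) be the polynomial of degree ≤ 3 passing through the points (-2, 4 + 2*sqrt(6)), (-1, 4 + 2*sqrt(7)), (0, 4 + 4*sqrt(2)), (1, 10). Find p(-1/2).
-sqrt(6)/8 + 9*sqrt(7)/8 + 9*sqrt(2)/4 + 29/8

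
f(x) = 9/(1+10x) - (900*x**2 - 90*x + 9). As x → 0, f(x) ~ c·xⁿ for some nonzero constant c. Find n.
3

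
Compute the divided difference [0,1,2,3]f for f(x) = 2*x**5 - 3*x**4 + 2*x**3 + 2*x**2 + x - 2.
34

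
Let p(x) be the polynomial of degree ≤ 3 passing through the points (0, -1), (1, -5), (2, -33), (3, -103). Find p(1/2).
-9/8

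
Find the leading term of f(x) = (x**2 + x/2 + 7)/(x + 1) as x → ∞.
x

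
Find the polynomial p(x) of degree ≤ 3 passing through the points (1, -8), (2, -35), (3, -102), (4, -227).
-3*x**3 - 2*x**2 - 3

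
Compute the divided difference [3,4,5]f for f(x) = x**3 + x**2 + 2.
13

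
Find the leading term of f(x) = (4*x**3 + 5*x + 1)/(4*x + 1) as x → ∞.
x**2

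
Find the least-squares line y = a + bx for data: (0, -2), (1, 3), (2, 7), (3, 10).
a = -3/2, b = 4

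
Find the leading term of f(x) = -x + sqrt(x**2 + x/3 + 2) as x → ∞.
1/6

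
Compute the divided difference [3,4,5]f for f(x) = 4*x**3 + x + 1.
48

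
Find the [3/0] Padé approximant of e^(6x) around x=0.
36*x**3 + 18*x**2 + 6*x + 1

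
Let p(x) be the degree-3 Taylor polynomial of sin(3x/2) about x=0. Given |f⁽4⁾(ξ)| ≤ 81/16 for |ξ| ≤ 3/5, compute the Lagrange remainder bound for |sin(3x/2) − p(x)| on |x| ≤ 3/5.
2187/80000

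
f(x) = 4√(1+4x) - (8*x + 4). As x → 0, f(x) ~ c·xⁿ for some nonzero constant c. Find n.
2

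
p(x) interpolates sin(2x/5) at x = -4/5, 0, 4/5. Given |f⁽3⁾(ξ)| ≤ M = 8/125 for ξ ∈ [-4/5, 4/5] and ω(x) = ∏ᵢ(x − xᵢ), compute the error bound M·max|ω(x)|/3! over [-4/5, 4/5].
512*sqrt(3)/421875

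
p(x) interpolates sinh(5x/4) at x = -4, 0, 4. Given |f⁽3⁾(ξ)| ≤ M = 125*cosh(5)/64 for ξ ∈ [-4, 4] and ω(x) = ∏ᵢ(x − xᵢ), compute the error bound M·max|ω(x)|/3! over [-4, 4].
125*sqrt(3)*cosh(5)/27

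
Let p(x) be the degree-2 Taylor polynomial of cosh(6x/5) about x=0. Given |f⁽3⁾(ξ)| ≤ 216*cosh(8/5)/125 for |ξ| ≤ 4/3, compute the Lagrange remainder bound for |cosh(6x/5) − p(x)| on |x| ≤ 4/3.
256*cosh(8/5)/375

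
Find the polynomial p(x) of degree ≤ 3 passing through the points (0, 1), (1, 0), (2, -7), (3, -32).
-2*x**3 + 3*x**2 - 2*x + 1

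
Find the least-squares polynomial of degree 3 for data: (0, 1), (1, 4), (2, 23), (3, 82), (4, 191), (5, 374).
10/9 + (-49/54)x + (5/18)x² + (80/27)x³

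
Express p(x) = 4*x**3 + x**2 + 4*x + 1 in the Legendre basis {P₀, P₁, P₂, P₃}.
(4/3)P₀ + (32/5)P₁ + (2/3)P₂ + (8/5)P₃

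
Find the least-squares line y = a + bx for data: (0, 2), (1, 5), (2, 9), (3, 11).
a = 21/10, b = 31/10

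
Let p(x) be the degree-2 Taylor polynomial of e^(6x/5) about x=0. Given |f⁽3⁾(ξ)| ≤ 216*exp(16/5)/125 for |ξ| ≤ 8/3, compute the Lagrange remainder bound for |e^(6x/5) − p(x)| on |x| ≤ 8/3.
2048*exp(16/5)/375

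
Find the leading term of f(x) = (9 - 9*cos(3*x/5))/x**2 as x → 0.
81/50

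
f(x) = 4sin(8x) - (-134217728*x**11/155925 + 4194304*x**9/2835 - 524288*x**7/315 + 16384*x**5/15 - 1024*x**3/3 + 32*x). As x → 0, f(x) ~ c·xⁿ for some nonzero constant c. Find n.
13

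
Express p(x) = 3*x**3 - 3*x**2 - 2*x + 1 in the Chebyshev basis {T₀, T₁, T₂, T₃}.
(-1/2)T₀ + (1/4)T₁ + (-3/2)T₂ + (3/4)T₃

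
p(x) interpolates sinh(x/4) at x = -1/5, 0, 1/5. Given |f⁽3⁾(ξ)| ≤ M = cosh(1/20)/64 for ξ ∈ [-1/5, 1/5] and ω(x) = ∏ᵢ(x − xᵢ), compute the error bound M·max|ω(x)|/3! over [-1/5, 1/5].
sqrt(3)*cosh(1/20)/216000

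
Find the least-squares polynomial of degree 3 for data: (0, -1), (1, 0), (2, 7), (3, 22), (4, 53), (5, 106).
-74/63 + (629/378)x + (-109/126)x² + (26/27)x³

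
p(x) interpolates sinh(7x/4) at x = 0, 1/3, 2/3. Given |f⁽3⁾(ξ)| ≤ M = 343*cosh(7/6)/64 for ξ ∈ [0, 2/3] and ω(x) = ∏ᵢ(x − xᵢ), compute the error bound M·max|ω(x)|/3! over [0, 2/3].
343*sqrt(3)*cosh(7/6)/46656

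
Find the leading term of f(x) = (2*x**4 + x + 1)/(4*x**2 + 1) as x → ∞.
x**2/2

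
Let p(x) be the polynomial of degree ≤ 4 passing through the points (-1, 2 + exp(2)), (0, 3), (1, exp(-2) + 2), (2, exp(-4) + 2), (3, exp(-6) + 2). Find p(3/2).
(-5 + 60*exp(2) + 90*exp(4) + (3*exp(2) + 236)*exp(6))*exp(-6)/128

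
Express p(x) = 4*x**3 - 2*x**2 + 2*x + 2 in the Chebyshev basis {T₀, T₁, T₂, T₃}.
T₀ + (5)T₁ - T₂ + T₃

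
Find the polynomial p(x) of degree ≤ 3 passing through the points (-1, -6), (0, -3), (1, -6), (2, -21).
-x**3 - 3*x**2 + x - 3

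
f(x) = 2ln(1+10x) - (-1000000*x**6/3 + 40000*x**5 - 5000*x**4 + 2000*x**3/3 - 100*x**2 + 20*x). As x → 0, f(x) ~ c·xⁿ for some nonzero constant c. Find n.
7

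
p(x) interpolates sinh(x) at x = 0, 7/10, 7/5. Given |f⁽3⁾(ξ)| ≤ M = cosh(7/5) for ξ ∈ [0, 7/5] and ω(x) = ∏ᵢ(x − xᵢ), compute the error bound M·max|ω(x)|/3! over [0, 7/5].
343*sqrt(3)*cosh(7/5)/27000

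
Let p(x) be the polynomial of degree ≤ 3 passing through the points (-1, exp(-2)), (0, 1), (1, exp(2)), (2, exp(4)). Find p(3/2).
(1 + 5*(-1 + 3*exp(2) + exp(4))*exp(2))*exp(-2)/16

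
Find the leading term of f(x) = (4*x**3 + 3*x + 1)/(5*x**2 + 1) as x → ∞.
4*x/5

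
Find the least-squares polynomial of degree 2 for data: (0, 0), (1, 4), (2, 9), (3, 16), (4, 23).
-2/35 + (123/35)x + (4/7)x²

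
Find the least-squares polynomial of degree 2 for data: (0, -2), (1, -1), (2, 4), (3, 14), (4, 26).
-15/7 + (-43/70)x + (27/14)x²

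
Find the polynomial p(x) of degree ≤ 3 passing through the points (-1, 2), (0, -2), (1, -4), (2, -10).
-x**3 + x**2 - 2*x - 2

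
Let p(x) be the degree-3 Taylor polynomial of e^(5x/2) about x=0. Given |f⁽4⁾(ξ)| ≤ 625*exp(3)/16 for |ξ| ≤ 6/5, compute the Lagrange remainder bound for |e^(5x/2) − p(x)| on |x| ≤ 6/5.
27*exp(3)/8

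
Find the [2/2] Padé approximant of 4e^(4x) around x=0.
(16*x**2/3 + 8*x + 4)/(4*x**2/3 - 2*x + 1)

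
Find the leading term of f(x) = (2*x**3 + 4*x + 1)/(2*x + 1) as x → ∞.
x**2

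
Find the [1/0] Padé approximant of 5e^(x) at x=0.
5*x + 5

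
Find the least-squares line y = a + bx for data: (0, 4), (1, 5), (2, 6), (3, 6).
a = 21/5, b = 7/10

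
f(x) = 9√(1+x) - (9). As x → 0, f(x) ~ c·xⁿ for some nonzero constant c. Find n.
1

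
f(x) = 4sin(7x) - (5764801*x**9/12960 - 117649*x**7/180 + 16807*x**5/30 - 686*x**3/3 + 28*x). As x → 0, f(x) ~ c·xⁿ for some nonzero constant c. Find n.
11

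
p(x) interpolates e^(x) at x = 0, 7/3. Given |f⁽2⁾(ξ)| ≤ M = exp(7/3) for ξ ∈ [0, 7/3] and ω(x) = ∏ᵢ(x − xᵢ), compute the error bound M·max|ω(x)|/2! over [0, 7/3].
49*exp(7/3)/72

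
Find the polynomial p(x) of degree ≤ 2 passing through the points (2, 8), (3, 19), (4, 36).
3*x**2 - 4*x + 4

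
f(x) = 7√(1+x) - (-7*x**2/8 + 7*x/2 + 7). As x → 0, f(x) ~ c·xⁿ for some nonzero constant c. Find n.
3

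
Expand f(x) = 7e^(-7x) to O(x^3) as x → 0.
7 - 49*x + 343*x**2/2 + O(x**3)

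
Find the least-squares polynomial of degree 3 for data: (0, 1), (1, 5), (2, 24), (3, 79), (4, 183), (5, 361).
59/63 + (979/378)x + (-100/63)x² + (167/54)x³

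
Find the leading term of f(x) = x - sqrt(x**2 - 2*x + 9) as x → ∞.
1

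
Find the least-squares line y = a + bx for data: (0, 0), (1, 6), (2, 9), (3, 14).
a = 1/2, b = 9/2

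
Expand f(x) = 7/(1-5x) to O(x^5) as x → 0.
7 + 35*x + 175*x**2 + 875*x**3 + 4375*x**4 + O(x**5)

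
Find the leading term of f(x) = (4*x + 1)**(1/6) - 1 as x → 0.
2*x/3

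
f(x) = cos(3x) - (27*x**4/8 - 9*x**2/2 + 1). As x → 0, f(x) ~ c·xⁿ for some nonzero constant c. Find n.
6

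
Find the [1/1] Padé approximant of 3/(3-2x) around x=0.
1/(1 - 2*x/3)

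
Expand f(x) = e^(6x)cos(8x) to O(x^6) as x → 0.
1 + 6*x - 14*x**2 - 156*x**3 - 1054*x**4/3 - 316*x**5/5 + O(x**6)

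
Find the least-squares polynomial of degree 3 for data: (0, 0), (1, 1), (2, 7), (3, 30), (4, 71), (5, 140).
19/126 + (-133/108)x + (95/252)x² + (59/54)x³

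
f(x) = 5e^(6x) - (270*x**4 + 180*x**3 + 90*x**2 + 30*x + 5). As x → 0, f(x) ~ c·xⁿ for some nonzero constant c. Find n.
5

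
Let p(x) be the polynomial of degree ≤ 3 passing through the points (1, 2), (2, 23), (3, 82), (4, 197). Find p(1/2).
1/8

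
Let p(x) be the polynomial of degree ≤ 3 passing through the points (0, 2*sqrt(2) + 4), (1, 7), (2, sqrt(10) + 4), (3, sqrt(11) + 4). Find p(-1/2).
-41/16 - 5*sqrt(11)/16 + 21*sqrt(10)/16 + 35*sqrt(2)/8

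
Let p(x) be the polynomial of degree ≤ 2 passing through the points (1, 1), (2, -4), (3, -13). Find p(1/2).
2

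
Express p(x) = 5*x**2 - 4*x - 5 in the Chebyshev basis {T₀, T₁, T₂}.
(-5/2)T₀ + (-4)T₁ + (5/2)T₂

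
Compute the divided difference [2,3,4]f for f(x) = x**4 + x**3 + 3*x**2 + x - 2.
67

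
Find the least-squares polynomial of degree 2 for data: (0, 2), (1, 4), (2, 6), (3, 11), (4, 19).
82/35 + (-13/70)x + (15/14)x²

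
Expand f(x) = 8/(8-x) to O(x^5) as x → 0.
1 + x/8 + x**2/64 + x**3/512 + x**4/4096 + O(x**5)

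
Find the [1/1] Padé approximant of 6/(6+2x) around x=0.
1/(x/3 + 1)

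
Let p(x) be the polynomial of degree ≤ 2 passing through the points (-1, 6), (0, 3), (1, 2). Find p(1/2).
9/4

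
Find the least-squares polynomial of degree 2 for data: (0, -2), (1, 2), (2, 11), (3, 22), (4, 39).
-2 + (11/5)x + (2)x²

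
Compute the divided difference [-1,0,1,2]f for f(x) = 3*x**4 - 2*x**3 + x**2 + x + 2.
4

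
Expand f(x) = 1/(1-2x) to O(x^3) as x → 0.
1 + 2*x + 4*x**2 + O(x**3)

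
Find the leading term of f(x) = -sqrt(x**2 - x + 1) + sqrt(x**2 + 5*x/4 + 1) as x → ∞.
9/8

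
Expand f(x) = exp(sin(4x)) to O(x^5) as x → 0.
1 + 4*x + 8*x**2 - 32*x**4 + O(x**5)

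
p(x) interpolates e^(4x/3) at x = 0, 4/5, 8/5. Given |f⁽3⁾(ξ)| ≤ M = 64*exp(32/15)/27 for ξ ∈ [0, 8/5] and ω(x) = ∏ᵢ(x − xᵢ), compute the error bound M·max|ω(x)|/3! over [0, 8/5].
4096*sqrt(3)*exp(32/15)/91125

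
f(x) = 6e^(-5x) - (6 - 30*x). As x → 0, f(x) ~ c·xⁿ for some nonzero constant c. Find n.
2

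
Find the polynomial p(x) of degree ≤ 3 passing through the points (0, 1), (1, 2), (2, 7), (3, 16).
2*x**2 - x + 1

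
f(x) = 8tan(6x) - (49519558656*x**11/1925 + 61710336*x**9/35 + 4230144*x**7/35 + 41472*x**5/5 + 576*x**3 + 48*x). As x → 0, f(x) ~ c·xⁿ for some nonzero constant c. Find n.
13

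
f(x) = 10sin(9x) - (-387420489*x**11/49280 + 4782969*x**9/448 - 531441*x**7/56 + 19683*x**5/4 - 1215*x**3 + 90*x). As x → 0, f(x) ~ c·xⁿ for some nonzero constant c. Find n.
13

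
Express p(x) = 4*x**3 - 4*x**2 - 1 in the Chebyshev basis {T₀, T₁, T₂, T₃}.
(-3)T₀ + (3)T₁ + (-2)T₂ + T₃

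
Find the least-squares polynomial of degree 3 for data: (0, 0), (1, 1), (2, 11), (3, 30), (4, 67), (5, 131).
-5/14 + (167/84)x + (-4/7)x² + (13/12)x³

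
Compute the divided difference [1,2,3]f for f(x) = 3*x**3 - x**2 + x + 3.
17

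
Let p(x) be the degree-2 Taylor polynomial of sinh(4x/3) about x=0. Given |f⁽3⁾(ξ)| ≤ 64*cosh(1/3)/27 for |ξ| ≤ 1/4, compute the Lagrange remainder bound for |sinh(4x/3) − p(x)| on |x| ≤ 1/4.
cosh(1/3)/162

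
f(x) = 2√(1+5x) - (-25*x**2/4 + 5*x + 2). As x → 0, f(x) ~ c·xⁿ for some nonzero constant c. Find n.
3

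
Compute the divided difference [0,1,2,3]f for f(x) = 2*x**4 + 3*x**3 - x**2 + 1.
15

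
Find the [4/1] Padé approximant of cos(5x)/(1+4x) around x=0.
(625*x**4/24 - 25*x**2/2 + 1)/(4*x + 1)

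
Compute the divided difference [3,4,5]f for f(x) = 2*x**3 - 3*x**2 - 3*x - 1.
21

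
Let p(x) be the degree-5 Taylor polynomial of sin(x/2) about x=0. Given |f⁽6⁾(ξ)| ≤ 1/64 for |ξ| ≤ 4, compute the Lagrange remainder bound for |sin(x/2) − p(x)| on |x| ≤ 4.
4/45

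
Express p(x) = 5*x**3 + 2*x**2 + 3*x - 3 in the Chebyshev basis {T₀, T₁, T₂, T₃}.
(-2)T₀ + (27/4)T₁ + T₂ + (5/4)T₃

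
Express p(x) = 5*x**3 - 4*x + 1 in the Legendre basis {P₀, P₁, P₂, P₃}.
P₀ - P₁ + (2)P₃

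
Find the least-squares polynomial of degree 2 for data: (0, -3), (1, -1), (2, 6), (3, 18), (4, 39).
-93/35 + (-139/70)x + (43/14)x²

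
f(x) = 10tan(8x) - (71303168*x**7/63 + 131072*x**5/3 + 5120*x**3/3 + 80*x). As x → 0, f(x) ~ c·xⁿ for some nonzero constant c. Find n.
9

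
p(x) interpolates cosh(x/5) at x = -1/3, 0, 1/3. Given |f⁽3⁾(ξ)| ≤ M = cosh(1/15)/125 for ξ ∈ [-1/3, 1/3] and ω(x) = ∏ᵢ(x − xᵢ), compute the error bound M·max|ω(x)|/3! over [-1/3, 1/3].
sqrt(3)*cosh(1/15)/91125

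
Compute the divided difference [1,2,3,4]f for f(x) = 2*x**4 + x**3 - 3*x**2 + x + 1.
21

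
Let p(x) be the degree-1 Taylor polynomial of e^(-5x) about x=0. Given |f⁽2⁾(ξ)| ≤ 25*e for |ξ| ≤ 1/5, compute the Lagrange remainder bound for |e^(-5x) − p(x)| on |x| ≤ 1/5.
e/2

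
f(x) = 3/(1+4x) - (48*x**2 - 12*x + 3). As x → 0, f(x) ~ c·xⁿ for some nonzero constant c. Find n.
3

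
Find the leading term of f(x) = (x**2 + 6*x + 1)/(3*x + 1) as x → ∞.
x/3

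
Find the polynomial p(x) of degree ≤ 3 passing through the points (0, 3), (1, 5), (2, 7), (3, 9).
2*x + 3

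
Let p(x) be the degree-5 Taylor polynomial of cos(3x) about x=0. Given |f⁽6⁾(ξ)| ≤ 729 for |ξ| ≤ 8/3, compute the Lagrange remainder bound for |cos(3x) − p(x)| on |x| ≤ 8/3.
16384/45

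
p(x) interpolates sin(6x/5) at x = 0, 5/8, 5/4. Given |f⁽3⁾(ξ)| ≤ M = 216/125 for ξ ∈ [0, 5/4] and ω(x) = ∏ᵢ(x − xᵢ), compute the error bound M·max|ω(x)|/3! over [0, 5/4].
sqrt(3)/64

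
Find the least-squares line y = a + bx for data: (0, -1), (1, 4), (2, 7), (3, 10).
a = -2/5, b = 18/5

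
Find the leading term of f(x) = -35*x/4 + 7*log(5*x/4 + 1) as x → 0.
-175*x**2/32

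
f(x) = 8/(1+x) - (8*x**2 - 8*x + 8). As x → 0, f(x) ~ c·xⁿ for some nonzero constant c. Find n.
3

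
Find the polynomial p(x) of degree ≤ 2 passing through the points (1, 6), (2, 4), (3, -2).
-2*x**2 + 4*x + 4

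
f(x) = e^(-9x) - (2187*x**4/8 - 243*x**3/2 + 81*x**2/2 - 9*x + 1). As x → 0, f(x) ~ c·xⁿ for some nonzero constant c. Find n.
5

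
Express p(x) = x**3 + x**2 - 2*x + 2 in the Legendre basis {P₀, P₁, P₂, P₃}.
(7/3)P₀ + (-7/5)P₁ + (2/3)P₂ + (2/5)P₃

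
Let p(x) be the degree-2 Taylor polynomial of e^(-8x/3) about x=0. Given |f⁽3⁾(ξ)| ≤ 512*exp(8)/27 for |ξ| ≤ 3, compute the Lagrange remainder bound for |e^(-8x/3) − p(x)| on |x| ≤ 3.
256*exp(8)/3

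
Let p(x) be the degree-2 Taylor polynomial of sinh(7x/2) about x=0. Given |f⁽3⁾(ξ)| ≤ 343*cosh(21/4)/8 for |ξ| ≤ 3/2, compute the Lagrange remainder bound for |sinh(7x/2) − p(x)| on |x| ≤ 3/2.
3087*cosh(21/4)/128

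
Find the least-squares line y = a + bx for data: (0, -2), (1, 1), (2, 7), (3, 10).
a = -23/10, b = 21/5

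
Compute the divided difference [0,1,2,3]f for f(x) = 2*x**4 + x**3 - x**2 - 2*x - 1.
13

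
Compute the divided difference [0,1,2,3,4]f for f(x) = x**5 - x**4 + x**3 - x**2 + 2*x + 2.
9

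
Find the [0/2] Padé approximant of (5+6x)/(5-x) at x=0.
1/(42*x**2/25 - 7*x/5 + 1)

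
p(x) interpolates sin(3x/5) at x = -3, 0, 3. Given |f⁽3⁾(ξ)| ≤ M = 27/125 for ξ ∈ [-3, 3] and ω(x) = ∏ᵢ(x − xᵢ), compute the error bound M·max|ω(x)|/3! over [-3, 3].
27*sqrt(3)/125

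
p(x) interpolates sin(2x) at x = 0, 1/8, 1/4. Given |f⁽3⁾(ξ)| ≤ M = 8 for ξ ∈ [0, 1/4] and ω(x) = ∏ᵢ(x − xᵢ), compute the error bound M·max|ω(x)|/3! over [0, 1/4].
sqrt(3)/1728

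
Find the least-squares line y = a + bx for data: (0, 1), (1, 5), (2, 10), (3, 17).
a = 3/10, b = 53/10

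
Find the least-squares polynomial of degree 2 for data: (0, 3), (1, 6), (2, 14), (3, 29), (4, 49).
107/35 + (-3/14)x + (41/14)x²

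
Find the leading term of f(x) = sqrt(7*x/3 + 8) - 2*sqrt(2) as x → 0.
7*sqrt(2)*x/24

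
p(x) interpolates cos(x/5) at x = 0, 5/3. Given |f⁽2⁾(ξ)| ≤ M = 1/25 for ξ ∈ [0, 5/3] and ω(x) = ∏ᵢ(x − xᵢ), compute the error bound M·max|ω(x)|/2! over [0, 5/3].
1/72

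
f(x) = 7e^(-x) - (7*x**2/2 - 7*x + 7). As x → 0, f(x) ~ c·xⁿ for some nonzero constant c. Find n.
3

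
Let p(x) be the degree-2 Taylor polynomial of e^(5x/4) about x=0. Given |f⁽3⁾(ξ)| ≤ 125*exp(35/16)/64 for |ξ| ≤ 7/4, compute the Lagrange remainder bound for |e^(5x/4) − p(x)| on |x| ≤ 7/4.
42875*exp(35/16)/24576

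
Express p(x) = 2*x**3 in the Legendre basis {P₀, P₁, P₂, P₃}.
(6/5)P₁ + (4/5)P₃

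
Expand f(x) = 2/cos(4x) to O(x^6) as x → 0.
2 + 16*x**2 + 320*x**4/3 + O(x**6)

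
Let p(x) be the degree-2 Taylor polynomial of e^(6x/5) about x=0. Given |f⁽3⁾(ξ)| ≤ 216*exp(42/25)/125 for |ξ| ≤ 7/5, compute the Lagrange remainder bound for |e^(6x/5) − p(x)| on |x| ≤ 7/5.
12348*exp(42/25)/15625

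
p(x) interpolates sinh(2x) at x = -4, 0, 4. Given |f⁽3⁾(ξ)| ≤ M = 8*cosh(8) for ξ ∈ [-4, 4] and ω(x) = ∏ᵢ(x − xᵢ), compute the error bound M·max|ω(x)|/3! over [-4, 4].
512*sqrt(3)*cosh(8)/27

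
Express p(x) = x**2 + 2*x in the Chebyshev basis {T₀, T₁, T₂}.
(1/2)T₀ + (2)T₁ + (1/2)T₂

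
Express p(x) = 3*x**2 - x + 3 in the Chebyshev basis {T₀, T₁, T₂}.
(9/2)T₀ - T₁ + (3/2)T₂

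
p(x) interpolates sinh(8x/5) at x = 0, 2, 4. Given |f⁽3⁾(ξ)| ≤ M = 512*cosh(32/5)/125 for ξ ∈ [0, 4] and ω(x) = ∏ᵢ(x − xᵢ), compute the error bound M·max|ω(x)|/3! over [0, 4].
4096*sqrt(3)*cosh(32/5)/3375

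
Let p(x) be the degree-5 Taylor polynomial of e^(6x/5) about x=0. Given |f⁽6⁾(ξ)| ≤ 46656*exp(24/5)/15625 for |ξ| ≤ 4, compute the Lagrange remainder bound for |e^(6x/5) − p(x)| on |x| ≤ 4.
1327104*exp(24/5)/78125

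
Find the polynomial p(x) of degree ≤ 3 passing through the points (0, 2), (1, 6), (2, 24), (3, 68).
2*x**3 + x**2 + x + 2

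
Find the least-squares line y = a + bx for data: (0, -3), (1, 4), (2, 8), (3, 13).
a = -23/10, b = 26/5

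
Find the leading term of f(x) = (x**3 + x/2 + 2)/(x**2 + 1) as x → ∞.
x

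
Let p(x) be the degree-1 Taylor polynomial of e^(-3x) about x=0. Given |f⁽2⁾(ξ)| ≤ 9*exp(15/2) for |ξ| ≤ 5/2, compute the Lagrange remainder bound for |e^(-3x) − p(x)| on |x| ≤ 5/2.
225*exp(15/2)/8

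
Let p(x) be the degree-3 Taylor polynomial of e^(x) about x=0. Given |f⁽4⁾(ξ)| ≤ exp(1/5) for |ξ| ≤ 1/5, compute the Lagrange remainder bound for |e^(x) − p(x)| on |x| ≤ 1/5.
exp(1/5)/15000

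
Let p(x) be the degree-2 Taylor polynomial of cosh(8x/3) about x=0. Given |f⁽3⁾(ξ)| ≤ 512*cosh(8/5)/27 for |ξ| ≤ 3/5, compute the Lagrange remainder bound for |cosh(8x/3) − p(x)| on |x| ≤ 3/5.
256*cosh(8/5)/375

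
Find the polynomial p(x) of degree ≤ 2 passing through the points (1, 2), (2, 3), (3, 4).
x + 1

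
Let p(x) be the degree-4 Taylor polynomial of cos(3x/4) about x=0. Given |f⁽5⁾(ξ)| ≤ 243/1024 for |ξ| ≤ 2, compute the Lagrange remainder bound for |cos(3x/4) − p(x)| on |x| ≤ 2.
81/1280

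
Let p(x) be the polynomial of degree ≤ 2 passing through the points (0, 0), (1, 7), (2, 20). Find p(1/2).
11/4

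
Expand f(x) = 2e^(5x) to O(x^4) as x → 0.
2 + 10*x + 25*x**2 + 125*x**3/3 + O(x**4)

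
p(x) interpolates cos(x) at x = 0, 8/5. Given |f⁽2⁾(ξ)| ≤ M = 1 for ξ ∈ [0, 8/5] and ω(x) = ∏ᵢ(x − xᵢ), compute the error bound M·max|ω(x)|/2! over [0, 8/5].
8/25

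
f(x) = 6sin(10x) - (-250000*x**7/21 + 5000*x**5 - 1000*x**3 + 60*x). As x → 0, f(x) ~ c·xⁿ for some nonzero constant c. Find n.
9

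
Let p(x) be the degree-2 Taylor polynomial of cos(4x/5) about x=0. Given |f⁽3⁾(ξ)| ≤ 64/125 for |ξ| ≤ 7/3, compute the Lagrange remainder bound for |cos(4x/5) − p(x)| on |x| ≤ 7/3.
10976/10125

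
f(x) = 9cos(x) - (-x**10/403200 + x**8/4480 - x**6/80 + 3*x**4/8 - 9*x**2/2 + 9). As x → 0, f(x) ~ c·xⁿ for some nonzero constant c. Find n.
12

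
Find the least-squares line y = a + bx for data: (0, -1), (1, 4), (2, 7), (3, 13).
a = -1, b = 9/2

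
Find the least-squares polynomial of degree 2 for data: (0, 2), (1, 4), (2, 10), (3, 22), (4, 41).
81/35 + (-64/35)x + (20/7)x²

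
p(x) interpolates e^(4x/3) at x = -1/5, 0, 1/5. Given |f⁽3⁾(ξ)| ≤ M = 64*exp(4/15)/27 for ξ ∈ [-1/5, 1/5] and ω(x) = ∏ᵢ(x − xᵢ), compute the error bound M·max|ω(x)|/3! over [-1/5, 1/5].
64*sqrt(3)*exp(4/15)/91125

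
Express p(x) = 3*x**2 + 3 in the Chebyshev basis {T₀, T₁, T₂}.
(9/2)T₀ + (3/2)T₂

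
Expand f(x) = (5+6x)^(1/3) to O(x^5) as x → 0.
5**(1/3) + 2*5**(1/3)*x/5 - 4*5**(1/3)*x**2/25 + 8*5**(1/3)*x**3/75 - 32*5**(1/3)*x**4/375 + O(x**5)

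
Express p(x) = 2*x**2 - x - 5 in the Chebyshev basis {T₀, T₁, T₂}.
(-4)T₀ - T₁ + T₂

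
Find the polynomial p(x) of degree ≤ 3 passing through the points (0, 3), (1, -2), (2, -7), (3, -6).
x**3 - 3*x**2 - 3*x + 3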